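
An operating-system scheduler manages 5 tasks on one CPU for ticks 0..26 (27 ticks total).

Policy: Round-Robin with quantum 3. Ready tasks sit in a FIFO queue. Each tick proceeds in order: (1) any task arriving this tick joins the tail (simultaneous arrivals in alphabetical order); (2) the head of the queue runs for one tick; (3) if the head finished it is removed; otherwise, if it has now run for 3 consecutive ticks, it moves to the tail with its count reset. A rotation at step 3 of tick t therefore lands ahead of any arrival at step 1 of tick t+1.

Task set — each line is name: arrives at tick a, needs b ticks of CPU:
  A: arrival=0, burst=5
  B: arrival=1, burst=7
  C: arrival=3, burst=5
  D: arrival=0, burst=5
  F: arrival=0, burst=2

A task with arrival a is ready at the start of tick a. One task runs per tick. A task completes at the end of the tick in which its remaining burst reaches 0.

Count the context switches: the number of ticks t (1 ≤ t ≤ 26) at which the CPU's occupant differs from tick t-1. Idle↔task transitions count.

context switches = 10

t=0: queue=[A,D,F] q_used=0 → run A
t=1: queue=[A,D,F,B] q_used=1 → run A
t=2: queue=[A,D,F,B] q_used=2 → run A
t=3: queue=[D,F,B,A,C] q_used=0 → run D
t=4: queue=[D,F,B,A,C] q_used=1 → run D
t=5: queue=[D,F,B,A,C] q_used=2 → run D
t=6: queue=[F,B,A,C,D] q_used=0 → run F
t=7: queue=[F,B,A,C,D] q_used=1 → run F
t=8: queue=[B,A,C,D] q_used=0 → run B
t=9: queue=[B,A,C,D] q_used=1 → run B
t=10: queue=[B,A,C,D] q_used=2 → run B
t=11: queue=[A,C,D,B] q_used=0 → run A
t=12: queue=[A,C,D,B] q_used=1 → run A
t=13: queue=[C,D,B] q_used=0 → run C
t=14: queue=[C,D,B] q_used=1 → run C
t=15: queue=[C,D,B] q_used=2 → run C
t=16: queue=[D,B,C] q_used=0 → run D
t=17: queue=[D,B,C] q_used=1 → run D
t=18: queue=[B,C] q_used=0 → run B
t=19: queue=[B,C] q_used=1 → run B
t=20: queue=[B,C] q_used=2 → run B
t=21: queue=[C,B] q_used=0 → run C
t=22: queue=[C,B] q_used=1 → run C
t=23: queue=[B] q_used=0 → run B
t=24: (idle)
t=25: (idle)
t=26: (idle)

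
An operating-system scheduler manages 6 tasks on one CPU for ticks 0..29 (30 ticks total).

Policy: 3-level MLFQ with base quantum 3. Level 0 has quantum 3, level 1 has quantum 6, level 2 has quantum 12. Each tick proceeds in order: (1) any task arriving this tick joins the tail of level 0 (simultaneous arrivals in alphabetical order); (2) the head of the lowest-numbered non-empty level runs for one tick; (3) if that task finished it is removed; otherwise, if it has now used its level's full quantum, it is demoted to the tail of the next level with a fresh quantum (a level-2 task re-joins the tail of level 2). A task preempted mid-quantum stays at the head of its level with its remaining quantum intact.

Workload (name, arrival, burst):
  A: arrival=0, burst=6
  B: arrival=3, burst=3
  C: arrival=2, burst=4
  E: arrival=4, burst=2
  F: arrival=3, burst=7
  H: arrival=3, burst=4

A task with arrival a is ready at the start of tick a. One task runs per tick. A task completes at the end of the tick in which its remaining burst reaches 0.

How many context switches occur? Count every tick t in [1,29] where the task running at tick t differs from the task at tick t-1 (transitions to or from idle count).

t=0: L0/L1/L2 = A/-/- → run A
t=1: L0/L1/L2 = A/-/- → run A
t=2: L0/L1/L2 = AC/-/- → run A
t=3: L0/L1/L2 = CBFH/A/- → run C
t=4: L0/L1/L2 = CBFHE/A/- → run C
t=5: L0/L1/L2 = CBFHE/A/- → run C
t=6: L0/L1/L2 = BFHE/AC/- → run B
t=7: L0/L1/L2 = BFHE/AC/- → run B
t=8: L0/L1/L2 = BFHE/AC/- → run B
t=9: L0/L1/L2 = FHE/AC/- → run F
t=10: L0/L1/L2 = FHE/AC/- → run F
t=11: L0/L1/L2 = FHE/AC/- → run F
t=12: L0/L1/L2 = HE/ACF/- → run H
t=13: L0/L1/L2 = HE/ACF/- → run H
t=14: L0/L1/L2 = HE/ACF/- → run H
t=15: L0/L1/L2 = E/ACFH/- → run E
t=16: L0/L1/L2 = E/ACFH/- → run E
t=17: L0/L1/L2 = -/ACFH/- → run A
t=18: L0/L1/L2 = -/ACFH/- → run A
t=19: L0/L1/L2 = -/ACFH/- → run A
t=20: L0/L1/L2 = -/CFH/- → run C
t=21: L0/L1/L2 = -/FH/- → run F
t=22: L0/L1/L2 = -/FH/- → run F
t=23: L0/L1/L2 = -/FH/- → run F
t=24: L0/L1/L2 = -/FH/- → run F
t=25: L0/L1/L2 = -/H/- → run H
t=26: (idle)
t=27: (idle)
t=28: (idle)
t=29: (idle)

context switches = 10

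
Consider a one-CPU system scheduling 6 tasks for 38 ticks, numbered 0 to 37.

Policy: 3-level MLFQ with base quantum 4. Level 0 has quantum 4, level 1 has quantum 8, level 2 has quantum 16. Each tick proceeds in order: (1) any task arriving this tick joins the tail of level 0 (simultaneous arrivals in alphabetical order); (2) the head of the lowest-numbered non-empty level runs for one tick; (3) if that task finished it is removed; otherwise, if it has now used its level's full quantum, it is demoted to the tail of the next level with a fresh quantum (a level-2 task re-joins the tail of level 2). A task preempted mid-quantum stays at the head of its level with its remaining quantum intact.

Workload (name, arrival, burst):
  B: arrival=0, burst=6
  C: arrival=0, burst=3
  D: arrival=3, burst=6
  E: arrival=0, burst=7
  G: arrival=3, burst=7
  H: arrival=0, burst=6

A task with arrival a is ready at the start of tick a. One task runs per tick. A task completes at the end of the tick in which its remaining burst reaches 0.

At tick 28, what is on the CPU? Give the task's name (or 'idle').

running at tick 28 = H

t=0: L0/L1/L2 = BCEH/-/- → run B
t=1: L0/L1/L2 = BCEH/-/- → run B
t=2: L0/L1/L2 = BCEH/-/- → run B
t=3: L0/L1/L2 = BCEHDG/-/- → run B
t=4: L0/L1/L2 = CEHDG/B/- → run C
t=5: L0/L1/L2 = CEHDG/B/- → run C
t=6: L0/L1/L2 = CEHDG/B/- → run C
t=7: L0/L1/L2 = EHDG/B/- → run E
t=8: L0/L1/L2 = EHDG/B/- → run E
t=9: L0/L1/L2 = EHDG/B/- → run E
t=10: L0/L1/L2 = EHDG/B/- → run E
t=11: L0/L1/L2 = HDG/BE/- → run H
t=12: L0/L1/L2 = HDG/BE/- → run H
t=13: L0/L1/L2 = HDG/BE/- → run H
t=14: L0/L1/L2 = HDG/BE/- → run H
t=15: L0/L1/L2 = DG/BEH/- → run D
t=16: L0/L1/L2 = DG/BEH/- → run D
t=17: L0/L1/L2 = DG/BEH/- → run D
t=18: L0/L1/L2 = DG/BEH/- → run D
t=19: L0/L1/L2 = G/BEHD/- → run G
t=20: L0/L1/L2 = G/BEHD/- → run G
t=21: L0/L1/L2 = G/BEHD/- → run G
t=22: L0/L1/L2 = G/BEHD/- → run G
t=23: L0/L1/L2 = -/BEHDG/- → run B
t=24: L0/L1/L2 = -/BEHDG/- → run B
t=25: L0/L1/L2 = -/EHDG/- → run E
t=26: L0/L1/L2 = -/EHDG/- → run E
t=27: L0/L1/L2 = -/EHDG/- → run E
t=28: L0/L1/L2 = -/HDG/- → run H
t=29: L0/L1/L2 = -/HDG/- → run H
t=30: L0/L1/L2 = -/DG/- → run D
t=31: L0/L1/L2 = -/DG/- → run D
t=32: L0/L1/L2 = -/G/- → run G
t=33: L0/L1/L2 = -/G/- → run G
t=34: L0/L1/L2 = -/G/- → run G
t=35: (idle)
t=36: (idle)
t=37: (idle)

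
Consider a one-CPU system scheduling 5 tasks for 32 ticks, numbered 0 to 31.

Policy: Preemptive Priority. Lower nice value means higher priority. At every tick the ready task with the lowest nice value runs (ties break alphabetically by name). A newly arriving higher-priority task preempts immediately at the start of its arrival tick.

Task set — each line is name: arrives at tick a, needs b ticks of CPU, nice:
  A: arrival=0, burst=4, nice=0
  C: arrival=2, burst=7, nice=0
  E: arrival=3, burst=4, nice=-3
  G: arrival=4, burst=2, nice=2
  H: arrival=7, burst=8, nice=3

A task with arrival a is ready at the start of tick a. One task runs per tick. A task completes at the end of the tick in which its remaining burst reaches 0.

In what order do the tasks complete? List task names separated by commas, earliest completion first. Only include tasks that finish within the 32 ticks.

t=0: ready={A} → run A
t=1: ready={A} → run A
t=2: ready={A,C} → run A
t=3: ready={A,C,E} → run E
t=4: ready={A,C,E,G} → run E
t=5: ready={A,C,E,G} → run E
t=6: ready={A,C,E,G} → run E
t=7: ready={A,C,G,H} → run A
t=8: ready={C,G,H} → run C
t=9: ready={C,G,H} → run C
t=10: ready={C,G,H} → run C
t=11: ready={C,G,H} → run C
t=12: ready={C,G,H} → run C
t=13: ready={C,G,H} → run C
t=14: ready={C,G,H} → run C
t=15: ready={G,H} → run G
t=16: ready={G,H} → run G
t=17: ready={H} → run H
t=18: ready={H} → run H
t=19: ready={H} → run H
t=20: ready={H} → run H
t=21: ready={H} → run H
t=22: ready={H} → run H
t=23: ready={H} → run H
t=24: ready={H} → run H
t=25: (idle)
t=26: (idle)
t=27: (idle)
t=28: (idle)
t=29: (idle)
t=30: (idle)
t=31: (idle)

completion order = E, A, C, G, H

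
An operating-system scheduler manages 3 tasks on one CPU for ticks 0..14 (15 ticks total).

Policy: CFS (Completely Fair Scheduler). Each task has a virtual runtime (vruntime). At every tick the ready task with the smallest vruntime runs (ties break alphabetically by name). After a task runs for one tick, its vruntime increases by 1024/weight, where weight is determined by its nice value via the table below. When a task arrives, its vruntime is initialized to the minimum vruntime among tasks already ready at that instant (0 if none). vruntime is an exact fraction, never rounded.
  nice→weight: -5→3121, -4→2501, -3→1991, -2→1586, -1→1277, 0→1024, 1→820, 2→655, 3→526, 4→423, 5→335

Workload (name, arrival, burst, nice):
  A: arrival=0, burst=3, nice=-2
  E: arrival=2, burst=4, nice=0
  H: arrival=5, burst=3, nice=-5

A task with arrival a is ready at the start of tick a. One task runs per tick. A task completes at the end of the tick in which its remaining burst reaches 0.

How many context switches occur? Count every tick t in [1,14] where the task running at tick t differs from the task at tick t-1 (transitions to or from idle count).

t=0: vr[A=0] → run A
t=1: vr[A=512/793] → run A
t=2: vr[A=1024/793 E=1024/793] → run A
t=3: vr[E=1024/793] → run E
t=4: vr[E=1817/793] → run E
t=5: vr[E=2610/793 H=2610/793] → run E
t=6: vr[E=3403/793 H=2610/793] → run H
t=7: vr[E=3403/793 H=8957842/2474953] → run H
t=8: vr[E=3403/793 H=9769874/2474953] → run H
t=9: vr[E=3403/793] → run E
t=10: (idle)
t=11: (idle)
t=12: (idle)
t=13: (idle)
t=14: (idle)

context switches = 4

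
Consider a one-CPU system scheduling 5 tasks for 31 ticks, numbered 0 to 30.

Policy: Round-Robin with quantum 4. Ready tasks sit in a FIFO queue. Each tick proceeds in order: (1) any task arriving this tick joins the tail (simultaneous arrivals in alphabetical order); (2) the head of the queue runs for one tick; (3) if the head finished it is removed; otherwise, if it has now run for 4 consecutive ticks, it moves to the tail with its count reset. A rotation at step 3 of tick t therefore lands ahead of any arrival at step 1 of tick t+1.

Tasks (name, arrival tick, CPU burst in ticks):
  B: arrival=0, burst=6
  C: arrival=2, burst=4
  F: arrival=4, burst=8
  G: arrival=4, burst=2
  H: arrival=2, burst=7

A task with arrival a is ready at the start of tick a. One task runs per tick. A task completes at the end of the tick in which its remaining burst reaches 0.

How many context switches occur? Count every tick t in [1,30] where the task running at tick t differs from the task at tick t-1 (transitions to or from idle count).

context switches = 8

t=0: queue=[B] q_used=0 → run B
t=1: queue=[B] q_used=1 → run B
t=2: queue=[B,C,H] q_used=2 → run B
t=3: queue=[B,C,H] q_used=3 → run B
t=4: queue=[C,H,B,F,G] q_used=0 → run C
t=5: queue=[C,H,B,F,G] q_used=1 → run C
t=6: queue=[C,H,B,F,G] q_used=2 → run C
t=7: queue=[C,H,B,F,G] q_used=3 → run C
t=8: queue=[H,B,F,G] q_used=0 → run H
t=9: queue=[H,B,F,G] q_used=1 → run H
t=10: queue=[H,B,F,G] q_used=2 → run H
t=11: queue=[H,B,F,G] q_used=3 → run H
t=12: queue=[B,F,G,H] q_used=0 → run B
t=13: queue=[B,F,G,H] q_used=1 → run B
t=14: queue=[F,G,H] q_used=0 → run F
t=15: queue=[F,G,H] q_used=1 → run F
t=16: queue=[F,G,H] q_used=2 → run F
t=17: queue=[F,G,H] q_used=3 → run F
t=18: queue=[G,H,F] q_used=0 → run G
t=19: queue=[G,H,F] q_used=1 → run G
t=20: queue=[H,F] q_used=0 → run H
t=21: queue=[H,F] q_used=1 → run H
t=22: queue=[H,F] q_used=2 → run H
t=23: queue=[F] q_used=0 → run F
t=24: queue=[F] q_used=1 → run F
t=25: queue=[F] q_used=2 → run F
t=26: queue=[F] q_used=3 → run F
t=27: (idle)
t=28: (idle)
t=29: (idle)
t=30: (idle)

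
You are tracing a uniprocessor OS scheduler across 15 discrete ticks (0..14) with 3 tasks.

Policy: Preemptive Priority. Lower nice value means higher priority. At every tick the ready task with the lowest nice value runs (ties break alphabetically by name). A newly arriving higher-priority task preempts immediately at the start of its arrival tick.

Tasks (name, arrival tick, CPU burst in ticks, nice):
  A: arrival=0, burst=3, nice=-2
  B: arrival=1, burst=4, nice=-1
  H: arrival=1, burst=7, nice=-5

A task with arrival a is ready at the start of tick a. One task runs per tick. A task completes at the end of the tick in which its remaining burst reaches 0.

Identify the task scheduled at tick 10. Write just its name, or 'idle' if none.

t=0: ready={A} → run A
t=1: ready={A,B,H} → run H
t=2: ready={A,B,H} → run H
t=3: ready={A,B,H} → run H
t=4: ready={A,B,H} → run H
t=5: ready={A,B,H} → run H
t=6: ready={A,B,H} → run H
t=7: ready={A,B,H} → run H
t=8: ready={A,B} → run A
t=9: ready={A,B} → run A
t=10: ready={B} → run B
t=11: ready={B} → run B
t=12: ready={B} → run B
t=13: ready={B} → run B
t=14: (idle)

running at tick 10 = B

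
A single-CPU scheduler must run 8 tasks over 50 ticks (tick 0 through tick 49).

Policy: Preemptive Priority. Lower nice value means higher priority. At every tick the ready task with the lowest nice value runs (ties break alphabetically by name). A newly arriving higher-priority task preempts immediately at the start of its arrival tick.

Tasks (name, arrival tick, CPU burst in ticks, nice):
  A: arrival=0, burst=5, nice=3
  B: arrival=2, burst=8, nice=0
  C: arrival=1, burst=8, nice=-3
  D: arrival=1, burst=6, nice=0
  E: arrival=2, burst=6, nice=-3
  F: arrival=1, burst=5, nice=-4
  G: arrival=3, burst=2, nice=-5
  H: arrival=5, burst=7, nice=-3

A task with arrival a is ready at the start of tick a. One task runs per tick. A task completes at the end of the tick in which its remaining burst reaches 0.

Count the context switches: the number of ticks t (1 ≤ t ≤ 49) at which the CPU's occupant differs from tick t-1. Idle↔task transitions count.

t=0: ready={A} → run A
t=1: ready={A,C,D,F} → run F
t=2: ready={A,B,C,D,E,F} → run F
t=3: ready={A,B,C,D,E,F,G} → run G
t=4: ready={A,B,C,D,E,F,G} → run G
t=5: ready={A,B,C,D,E,F,H} → run F
t=6: ready={A,B,C,D,E,F,H} → run F
t=7: ready={A,B,C,D,E,F,H} → run F
t=8: ready={A,B,C,D,E,H} → run C
t=9: ready={A,B,C,D,E,H} → run C
t=10: ready={A,B,C,D,E,H} → run C
t=11: ready={A,B,C,D,E,H} → run C
t=12: ready={A,B,C,D,E,H} → run C
t=13: ready={A,B,C,D,E,H} → run C
t=14: ready={A,B,C,D,E,H} → run C
t=15: ready={A,B,C,D,E,H} → run C
t=16: ready={A,B,D,E,H} → run E
t=17: ready={A,B,D,E,H} → run E
t=18: ready={A,B,D,E,H} → run E
t=19: ready={A,B,D,E,H} → run E
t=20: ready={A,B,D,E,H} → run E
t=21: ready={A,B,D,E,H} → run E
t=22: ready={A,B,D,H} → run H
t=23: ready={A,B,D,H} → run H
t=24: ready={A,B,D,H} → run H
t=25: ready={A,B,D,H} → run H
t=26: ready={A,B,D,H} → run H
t=27: ready={A,B,D,H} → run H
t=28: ready={A,B,D,H} → run H
t=29: ready={A,B,D} → run B
t=30: ready={A,B,D} → run B
t=31: ready={A,B,D} → run B
t=32: ready={A,B,D} → run B
t=33: ready={A,B,D} → run B
t=34: ready={A,B,D} → run B
t=35: ready={A,B,D} → run B
t=36: ready={A,B,D} → run B
t=37: ready={A,D} → run D
t=38: ready={A,D} → run D
t=39: ready={A,D} → run D
t=40: ready={A,D} → run D
t=41: ready={A,D} → run D
t=42: ready={A,D} → run D
t=43: ready={A} → run A
t=44: ready={A} → run A
t=45: ready={A} → run A
t=46: ready={A} → run A
t=47: (idle)
t=48: (idle)
t=49: (idle)

context switches = 10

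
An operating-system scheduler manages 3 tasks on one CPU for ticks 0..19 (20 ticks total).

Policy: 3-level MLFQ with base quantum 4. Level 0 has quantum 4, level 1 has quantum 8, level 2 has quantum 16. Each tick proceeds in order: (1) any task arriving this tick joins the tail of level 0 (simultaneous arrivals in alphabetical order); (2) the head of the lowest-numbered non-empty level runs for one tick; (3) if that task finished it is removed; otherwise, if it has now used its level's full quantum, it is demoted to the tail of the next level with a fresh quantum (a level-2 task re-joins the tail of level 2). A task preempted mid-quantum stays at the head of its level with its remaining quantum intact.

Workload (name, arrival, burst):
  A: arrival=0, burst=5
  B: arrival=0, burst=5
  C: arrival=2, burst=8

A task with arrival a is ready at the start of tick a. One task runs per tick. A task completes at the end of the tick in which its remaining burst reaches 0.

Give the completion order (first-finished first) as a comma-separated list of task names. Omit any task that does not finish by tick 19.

t=0: L0/L1/L2 = AB/-/- → run A
t=1: L0/L1/L2 = AB/-/- → run A
t=2: L0/L1/L2 = ABC/-/- → run A
t=3: L0/L1/L2 = ABC/-/- → run A
t=4: L0/L1/L2 = BC/A/- → run B
t=5: L0/L1/L2 = BC/A/- → run B
t=6: L0/L1/L2 = BC/A/- → run B
t=7: L0/L1/L2 = BC/A/- → run B
t=8: L0/L1/L2 = C/AB/- → run C
t=9: L0/L1/L2 = C/AB/- → run C
t=10: L0/L1/L2 = C/AB/- → run C
t=11: L0/L1/L2 = C/AB/- → run C
t=12: L0/L1/L2 = -/ABC/- → run A
t=13: L0/L1/L2 = -/BC/- → run B
t=14: L0/L1/L2 = -/C/- → run C
t=15: L0/L1/L2 = -/C/- → run C
t=16: L0/L1/L2 = -/C/- → run C
t=17: L0/L1/L2 = -/C/- → run C
t=18: (idle)
t=19: (idle)

completion order = A, B, C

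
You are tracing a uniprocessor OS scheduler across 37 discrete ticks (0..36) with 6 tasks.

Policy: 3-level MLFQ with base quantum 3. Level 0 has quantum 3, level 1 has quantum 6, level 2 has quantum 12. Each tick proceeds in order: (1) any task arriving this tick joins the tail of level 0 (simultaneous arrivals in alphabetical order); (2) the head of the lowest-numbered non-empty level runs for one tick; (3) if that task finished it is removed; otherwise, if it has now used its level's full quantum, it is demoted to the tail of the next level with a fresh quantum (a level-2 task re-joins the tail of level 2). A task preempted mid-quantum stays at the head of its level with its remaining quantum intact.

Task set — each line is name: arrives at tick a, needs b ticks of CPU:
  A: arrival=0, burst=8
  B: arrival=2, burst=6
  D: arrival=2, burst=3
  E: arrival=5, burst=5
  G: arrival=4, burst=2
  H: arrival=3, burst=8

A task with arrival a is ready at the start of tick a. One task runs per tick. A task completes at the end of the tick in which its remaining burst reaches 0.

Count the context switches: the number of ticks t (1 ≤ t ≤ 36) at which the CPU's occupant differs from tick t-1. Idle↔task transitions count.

context switches = 10

t=0: L0/L1/L2 = A/-/- → run A
t=1: L0/L1/L2 = A/-/- → run A
t=2: L0/L1/L2 = ABD/-/- → run A
t=3: L0/L1/L2 = BDH/A/- → run B
t=4: L0/L1/L2 = BDHG/A/- → run B
t=5: L0/L1/L2 = BDHGE/A/- → run B
t=6: L0/L1/L2 = DHGE/AB/- → run D
t=7: L0/L1/L2 = DHGE/AB/- → run D
t=8: L0/L1/L2 = DHGE/AB/- → run D
t=9: L0/L1/L2 = HGE/AB/- → run H
t=10: L0/L1/L2 = HGE/AB/- → run H
t=11: L0/L1/L2 = HGE/AB/- → run H
t=12: L0/L1/L2 = GE/ABH/- → run G
t=13: L0/L1/L2 = GE/ABH/- → run G
t=14: L0/L1/L2 = E/ABH/- → run E
t=15: L0/L1/L2 = E/ABH/- → run E
t=16: L0/L1/L2 = E/ABH/- → run E
t=17: L0/L1/L2 = -/ABHE/- → run A
t=18: L0/L1/L2 = -/ABHE/- → run A
t=19: L0/L1/L2 = -/ABHE/- → run A
t=20: L0/L1/L2 = -/ABHE/- → run A
t=21: L0/L1/L2 = -/ABHE/- → run A
t=22: L0/L1/L2 = -/BHE/- → run B
t=23: L0/L1/L2 = -/BHE/- → run B
t=24: L0/L1/L2 = -/BHE/- → run B
t=25: L0/L1/L2 = -/HE/- → run H
t=26: L0/L1/L2 = -/HE/- → run H
t=27: L0/L1/L2 = -/HE/- → run H
t=28: L0/L1/L2 = -/HE/- → run H
t=29: L0/L1/L2 = -/HE/- → run H
t=30: L0/L1/L2 = -/E/- → run E
t=31: L0/L1/L2 = -/E/- → run E
t=32: (idle)
t=33: (idle)
t=34: (idle)
t=35: (idle)
t=36: (idle)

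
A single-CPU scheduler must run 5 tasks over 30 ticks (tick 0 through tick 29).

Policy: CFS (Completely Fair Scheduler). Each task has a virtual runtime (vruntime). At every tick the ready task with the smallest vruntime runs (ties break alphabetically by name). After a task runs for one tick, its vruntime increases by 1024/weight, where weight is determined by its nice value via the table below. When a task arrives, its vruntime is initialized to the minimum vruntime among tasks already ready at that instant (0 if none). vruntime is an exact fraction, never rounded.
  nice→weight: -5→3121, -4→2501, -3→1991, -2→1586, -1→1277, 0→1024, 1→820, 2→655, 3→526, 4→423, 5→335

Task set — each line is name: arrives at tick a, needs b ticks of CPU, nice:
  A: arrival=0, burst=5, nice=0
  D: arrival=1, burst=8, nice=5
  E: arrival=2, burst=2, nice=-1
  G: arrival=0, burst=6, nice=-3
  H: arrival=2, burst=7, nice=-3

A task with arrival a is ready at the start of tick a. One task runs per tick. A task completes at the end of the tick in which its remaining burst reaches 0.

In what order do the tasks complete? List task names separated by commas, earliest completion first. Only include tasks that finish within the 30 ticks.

t=0: vr[A=0 G=0] → run A
t=1: vr[A=1 D=0 G=0] → run D
t=2: vr[A=1 D=1024/335 E=0 G=0 H=0] → run E
t=3: vr[A=1 D=1024/335 E=1024/1277 G=0 H=0] → run G
t=4: vr[A=1 D=1024/335 E=1024/1277 G=1024/1991 H=0] → run H
t=5: vr[A=1 D=1024/335 E=1024/1277 G=1024/1991 H=1024/1991] → run G
t=6: vr[A=1 D=1024/335 E=1024/1277 G=2048/1991 H=1024/1991] → run H
t=7: vr[A=1 D=1024/335 E=1024/1277 G=2048/1991 H=2048/1991] → run E
t=8: vr[A=1 D=1024/335 G=2048/1991 H=2048/1991] → run A
t=9: vr[A=2 D=1024/335 G=2048/1991 H=2048/1991] → run G
t=10: vr[A=2 D=1024/335 G=3072/1991 H=2048/1991] → run H
t=11: vr[A=2 D=1024/335 G=3072/1991 H=3072/1991] → run G
t=12: vr[A=2 D=1024/335 G=4096/1991 H=3072/1991] → run H
t=13: vr[A=2 D=1024/335 G=4096/1991 H=4096/1991] → run A
t=14: vr[A=3 D=1024/335 G=4096/1991 H=4096/1991] → run G
t=15: vr[A=3 D=1024/335 G=5120/1991 H=4096/1991] → run H
t=16: vr[A=3 D=1024/335 G=5120/1991 H=5120/1991] → run G
t=17: vr[A=3 D=1024/335 H=5120/1991] → run H
t=18: vr[A=3 D=1024/335 H=6144/1991] → run A
t=19: vr[A=4 D=1024/335 H=6144/1991] → run D
t=20: vr[A=4 D=2048/335 H=6144/1991] → run H
t=21: vr[A=4 D=2048/335] → run A
t=22: vr[D=2048/335] → run D
t=23: vr[D=3072/335] → run D
t=24: vr[D=4096/335] → run D
t=25: vr[D=1024/67] → run D
t=26: vr[D=6144/335] → run D
t=27: vr[D=7168/335] → run D
t=28: (idle)
t=29: (idle)

completion order = E, G, H, A, D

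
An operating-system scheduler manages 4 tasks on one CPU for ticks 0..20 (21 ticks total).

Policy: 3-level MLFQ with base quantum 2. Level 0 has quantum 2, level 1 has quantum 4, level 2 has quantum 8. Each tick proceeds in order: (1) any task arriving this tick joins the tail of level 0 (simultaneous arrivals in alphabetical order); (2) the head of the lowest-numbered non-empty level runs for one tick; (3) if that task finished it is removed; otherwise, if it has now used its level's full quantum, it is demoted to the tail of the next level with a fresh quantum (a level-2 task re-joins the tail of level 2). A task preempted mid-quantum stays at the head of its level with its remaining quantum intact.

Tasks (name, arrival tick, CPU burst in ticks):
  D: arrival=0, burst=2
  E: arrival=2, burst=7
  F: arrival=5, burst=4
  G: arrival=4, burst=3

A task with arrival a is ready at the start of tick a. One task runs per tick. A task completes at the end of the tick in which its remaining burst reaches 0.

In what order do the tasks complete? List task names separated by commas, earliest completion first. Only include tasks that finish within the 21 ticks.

completion order = D, G, F, E

t=0: L0/L1/L2 = D/-/- → run D
t=1: L0/L1/L2 = D/-/- → run D
t=2: L0/L1/L2 = E/-/- → run E
t=3: L0/L1/L2 = E/-/- → run E
t=4: L0/L1/L2 = G/E/- → run G
t=5: L0/L1/L2 = GF/E/- → run G
t=6: L0/L1/L2 = F/EG/- → run F
t=7: L0/L1/L2 = F/EG/- → run F
t=8: L0/L1/L2 = -/EGF/- → run E
t=9: L0/L1/L2 = -/EGF/- → run E
t=10: L0/L1/L2 = -/EGF/- → run E
t=11: L0/L1/L2 = -/EGF/- → run E
t=12: L0/L1/L2 = -/GF/E → run G
t=13: L0/L1/L2 = -/F/E → run F
t=14: L0/L1/L2 = -/F/E → run F
t=15: L0/L1/L2 = -/-/E → run E
t=16: (idle)
t=17: (idle)
t=18: (idle)
t=19: (idle)
t=20: (idle)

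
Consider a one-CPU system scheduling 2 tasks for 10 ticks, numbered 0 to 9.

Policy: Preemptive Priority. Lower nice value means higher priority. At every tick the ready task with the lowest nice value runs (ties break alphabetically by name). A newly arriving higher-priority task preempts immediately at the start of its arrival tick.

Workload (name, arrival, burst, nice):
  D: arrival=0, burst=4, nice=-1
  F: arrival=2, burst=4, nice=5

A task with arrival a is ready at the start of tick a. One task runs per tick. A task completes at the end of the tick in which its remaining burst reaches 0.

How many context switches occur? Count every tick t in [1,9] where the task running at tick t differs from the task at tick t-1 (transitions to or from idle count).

t=0: ready={D} → run D
t=1: ready={D} → run D
t=2: ready={D,F} → run D
t=3: ready={D,F} → run D
t=4: ready={F} → run F
t=5: ready={F} → run F
t=6: ready={F} → run F
t=7: ready={F} → run F
t=8: (idle)
t=9: (idle)

context switches = 2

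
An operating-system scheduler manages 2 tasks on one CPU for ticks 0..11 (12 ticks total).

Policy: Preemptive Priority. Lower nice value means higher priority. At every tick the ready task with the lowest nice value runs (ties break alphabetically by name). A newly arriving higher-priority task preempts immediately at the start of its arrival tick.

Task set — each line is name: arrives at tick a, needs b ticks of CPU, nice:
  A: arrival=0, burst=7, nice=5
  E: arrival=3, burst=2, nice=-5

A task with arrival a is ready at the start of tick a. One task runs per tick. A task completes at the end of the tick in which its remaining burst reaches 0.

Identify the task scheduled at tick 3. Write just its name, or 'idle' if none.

t=0: ready={A} → run A
t=1: ready={A} → run A
t=2: ready={A} → run A
t=3: ready={A,E} → run E
t=4: ready={A,E} → run E
t=5: ready={A} → run A
t=6: ready={A} → run A
t=7: ready={A} → run A
t=8: ready={A} → run A
t=9: (idle)
t=10: (idle)
t=11: (idle)

running at tick 3 = E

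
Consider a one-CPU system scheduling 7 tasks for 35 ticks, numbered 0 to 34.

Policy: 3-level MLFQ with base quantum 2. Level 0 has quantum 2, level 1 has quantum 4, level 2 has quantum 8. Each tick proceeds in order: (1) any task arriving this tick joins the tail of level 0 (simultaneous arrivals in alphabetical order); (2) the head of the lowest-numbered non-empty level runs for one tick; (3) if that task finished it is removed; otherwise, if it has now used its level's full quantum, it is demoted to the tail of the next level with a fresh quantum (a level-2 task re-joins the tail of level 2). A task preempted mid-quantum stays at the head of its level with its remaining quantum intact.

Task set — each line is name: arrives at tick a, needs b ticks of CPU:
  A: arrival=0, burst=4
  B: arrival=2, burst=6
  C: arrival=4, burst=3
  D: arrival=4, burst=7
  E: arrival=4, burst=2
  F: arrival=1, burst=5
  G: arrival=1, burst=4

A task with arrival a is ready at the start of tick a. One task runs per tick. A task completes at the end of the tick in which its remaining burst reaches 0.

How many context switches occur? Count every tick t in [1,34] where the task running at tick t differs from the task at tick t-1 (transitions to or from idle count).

context switches = 13

t=0: L0/L1/L2 = A/-/- → run A
t=1: L0/L1/L2 = AFG/-/- → run A
t=2: L0/L1/L2 = FGB/A/- → run F
t=3: L0/L1/L2 = FGB/A/- → run F
t=4: L0/L1/L2 = GBCDE/AF/- → run G
t=5: L0/L1/L2 = GBCDE/AF/- → run G
t=6: L0/L1/L2 = BCDE/AFG/- → run B
t=7: L0/L1/L2 = BCDE/AFG/- → run B
t=8: L0/L1/L2 = CDE/AFGB/- → run C
t=9: L0/L1/L2 = CDE/AFGB/- → run C
t=10: L0/L1/L2 = DE/AFGBC/- → run D
t=11: L0/L1/L2 = DE/AFGBC/- → run D
t=12: L0/L1/L2 = E/AFGBCD/- → run E
t=13: L0/L1/L2 = E/AFGBCD/- → run E
t=14: L0/L1/L2 = -/AFGBCD/- → run A
t=15: L0/L1/L2 = -/AFGBCD/- → run A
t=16: L0/L1/L2 = -/FGBCD/- → run F
t=17: L0/L1/L2 = -/FGBCD/- → run F
t=18: L0/L1/L2 = -/FGBCD/- → run F
t=19: L0/L1/L2 = -/GBCD/- → run G
t=20: L0/L1/L2 = -/GBCD/- → run G
t=21: L0/L1/L2 = -/BCD/- → run B
t=22: L0/L1/L2 = -/BCD/- → run B
t=23: L0/L1/L2 = -/BCD/- → run B
t=24: L0/L1/L2 = -/BCD/- → run B
t=25: L0/L1/L2 = -/CD/- → run C
t=26: L0/L1/L2 = -/D/- → run D
t=27: L0/L1/L2 = -/D/- → run D
t=28: L0/L1/L2 = -/D/- → run D
t=29: L0/L1/L2 = -/D/- → run D
t=30: L0/L1/L2 = -/-/D → run D
t=31: (idle)
t=32: (idle)
t=33: (idle)
t=34: (idle)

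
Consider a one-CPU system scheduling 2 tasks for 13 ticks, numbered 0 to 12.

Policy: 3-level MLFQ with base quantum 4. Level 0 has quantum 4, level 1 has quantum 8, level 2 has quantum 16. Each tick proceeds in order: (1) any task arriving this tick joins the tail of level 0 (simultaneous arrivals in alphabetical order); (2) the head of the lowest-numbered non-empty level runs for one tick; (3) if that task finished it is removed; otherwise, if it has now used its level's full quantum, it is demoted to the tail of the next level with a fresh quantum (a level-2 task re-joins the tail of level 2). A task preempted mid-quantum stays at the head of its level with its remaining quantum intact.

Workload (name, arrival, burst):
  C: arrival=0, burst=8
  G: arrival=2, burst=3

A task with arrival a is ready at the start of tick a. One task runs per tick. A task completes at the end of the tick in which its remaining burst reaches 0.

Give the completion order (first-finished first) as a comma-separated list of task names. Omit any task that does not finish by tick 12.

completion order = G, C

t=0: L0/L1/L2 = C/-/- → run C
t=1: L0/L1/L2 = C/-/- → run C
t=2: L0/L1/L2 = CG/-/- → run C
t=3: L0/L1/L2 = CG/-/- → run C
t=4: L0/L1/L2 = G/C/- → run G
t=5: L0/L1/L2 = G/C/- → run G
t=6: L0/L1/L2 = G/C/- → run G
t=7: L0/L1/L2 = -/C/- → run C
t=8: L0/L1/L2 = -/C/- → run C
t=9: L0/L1/L2 = -/C/- → run C
t=10: L0/L1/L2 = -/C/- → run C
t=11: (idle)
t=12: (idle)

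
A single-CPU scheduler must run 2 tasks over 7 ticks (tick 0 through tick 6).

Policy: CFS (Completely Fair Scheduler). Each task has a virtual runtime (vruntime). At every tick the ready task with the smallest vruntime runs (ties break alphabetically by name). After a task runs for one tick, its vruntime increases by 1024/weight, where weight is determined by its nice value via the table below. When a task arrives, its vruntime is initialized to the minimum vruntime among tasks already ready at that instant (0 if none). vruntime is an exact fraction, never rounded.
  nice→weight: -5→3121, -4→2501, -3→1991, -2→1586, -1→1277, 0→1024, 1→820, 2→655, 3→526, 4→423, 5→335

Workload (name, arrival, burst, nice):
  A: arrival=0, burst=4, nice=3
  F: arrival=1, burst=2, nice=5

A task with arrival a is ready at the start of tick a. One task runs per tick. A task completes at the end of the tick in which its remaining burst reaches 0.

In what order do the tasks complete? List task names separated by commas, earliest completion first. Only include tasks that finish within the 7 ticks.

completion order = F, A

t=0: vr[A=0] → run A
t=1: vr[A=512/263 F=512/263] → run A
t=2: vr[A=1024/263 F=512/263] → run F
t=3: vr[A=1024/263 F=440832/88105] → run A
t=4: vr[A=1536/263 F=440832/88105] → run F
t=5: vr[A=1536/263] → run A
t=6: (idle)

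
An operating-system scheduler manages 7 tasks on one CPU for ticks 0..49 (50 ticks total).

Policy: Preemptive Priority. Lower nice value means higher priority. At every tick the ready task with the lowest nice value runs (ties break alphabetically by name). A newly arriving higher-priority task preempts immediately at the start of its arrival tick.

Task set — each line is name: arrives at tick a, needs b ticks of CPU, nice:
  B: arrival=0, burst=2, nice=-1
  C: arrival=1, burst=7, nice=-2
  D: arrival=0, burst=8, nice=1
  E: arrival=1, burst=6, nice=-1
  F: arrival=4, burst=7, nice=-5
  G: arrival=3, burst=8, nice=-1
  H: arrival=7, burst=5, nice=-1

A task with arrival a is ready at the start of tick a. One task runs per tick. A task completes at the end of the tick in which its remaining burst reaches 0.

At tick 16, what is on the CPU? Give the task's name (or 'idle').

running at tick 16 = E

t=0: ready={B,D} → run B
t=1: ready={B,C,D,E} → run C
t=2: ready={B,C,D,E} → run C
t=3: ready={B,C,D,E,G} → run C
t=4: ready={B,C,D,E,F,G} → run F
t=5: ready={B,C,D,E,F,G} → run F
t=6: ready={B,C,D,E,F,G} → run F
t=7: ready={B,C,D,E,F,G,H} → run F
t=8: ready={B,C,D,E,F,G,H} → run F
t=9: ready={B,C,D,E,F,G,H} → run F
t=10: ready={B,C,D,E,F,G,H} → run F
t=11: ready={B,C,D,E,G,H} → run C
t=12: ready={B,C,D,E,G,H} → run C
t=13: ready={B,C,D,E,G,H} → run C
t=14: ready={B,C,D,E,G,H} → run C
t=15: ready={B,D,E,G,H} → run B
t=16: ready={D,E,G,H} → run E
t=17: ready={D,E,G,H} → run E
t=18: ready={D,E,G,H} → run E
t=19: ready={D,E,G,H} → run E
t=20: ready={D,E,G,H} → run E
t=21: ready={D,E,G,H} → run E
t=22: ready={D,G,H} → run G
t=23: ready={D,G,H} → run G
t=24: ready={D,G,H} → run G
t=25: ready={D,G,H} → run G
t=26: ready={D,G,H} → run G
t=27: ready={D,G,H} → run G
t=28: ready={D,G,H} → run G
t=29: ready={D,G,H} → run G
t=30: ready={D,H} → run H
t=31: ready={D,H} → run H
t=32: ready={D,H} → run H
t=33: ready={D,H} → run H
t=34: ready={D,H} → run H
t=35: ready={D} → run D
t=36: ready={D} → run D
t=37: ready={D} → run D
t=38: ready={D} → run D
t=39: ready={D} → run D
t=40: ready={D} → run D
t=41: ready={D} → run D
t=42: ready={D} → run D
t=43: (idle)
t=44: (idle)
t=45: (idle)
t=46: (idle)
t=47: (idle)
t=48: (idle)
t=49: (idle)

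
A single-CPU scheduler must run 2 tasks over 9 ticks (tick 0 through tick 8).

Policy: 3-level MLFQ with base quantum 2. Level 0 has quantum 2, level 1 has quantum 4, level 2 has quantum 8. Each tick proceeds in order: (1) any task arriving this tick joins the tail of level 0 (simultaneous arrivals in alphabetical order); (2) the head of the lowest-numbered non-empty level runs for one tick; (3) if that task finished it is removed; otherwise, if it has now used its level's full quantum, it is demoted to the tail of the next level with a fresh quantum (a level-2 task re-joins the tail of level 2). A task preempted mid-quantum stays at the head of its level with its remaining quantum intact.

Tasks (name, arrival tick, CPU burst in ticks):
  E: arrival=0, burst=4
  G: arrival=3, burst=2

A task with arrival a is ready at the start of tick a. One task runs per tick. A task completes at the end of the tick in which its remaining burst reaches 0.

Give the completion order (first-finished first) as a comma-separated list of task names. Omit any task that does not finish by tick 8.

completion order = G, E

t=0: L0/L1/L2 = E/-/- → run E
t=1: L0/L1/L2 = E/-/- → run E
t=2: L0/L1/L2 = -/E/- → run E
t=3: L0/L1/L2 = G/E/- → run G
t=4: L0/L1/L2 = G/E/- → run G
t=5: L0/L1/L2 = -/E/- → run E
t=6: (idle)
t=7: (idle)
t=8: (idle)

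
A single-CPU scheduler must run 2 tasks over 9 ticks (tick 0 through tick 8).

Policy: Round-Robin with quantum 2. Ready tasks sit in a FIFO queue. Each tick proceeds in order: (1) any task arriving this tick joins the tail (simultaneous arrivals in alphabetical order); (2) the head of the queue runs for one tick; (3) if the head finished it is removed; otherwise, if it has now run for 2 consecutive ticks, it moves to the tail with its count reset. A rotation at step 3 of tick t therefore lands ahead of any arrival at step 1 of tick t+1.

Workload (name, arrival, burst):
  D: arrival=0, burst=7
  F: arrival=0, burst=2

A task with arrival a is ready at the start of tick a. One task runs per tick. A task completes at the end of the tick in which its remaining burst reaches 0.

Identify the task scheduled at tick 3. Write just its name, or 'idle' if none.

running at tick 3 = F

t=0: queue=[D,F] q_used=0 → run D
t=1: queue=[D,F] q_used=1 → run D
t=2: queue=[F,D] q_used=0 → run F
t=3: queue=[F,D] q_used=1 → run F
t=4: queue=[D] q_used=0 → run D
t=5: queue=[D] q_used=1 → run D
t=6: queue=[D] q_used=0 → run D
t=7: queue=[D] q_used=1 → run D
t=8: queue=[D] q_used=0 → run D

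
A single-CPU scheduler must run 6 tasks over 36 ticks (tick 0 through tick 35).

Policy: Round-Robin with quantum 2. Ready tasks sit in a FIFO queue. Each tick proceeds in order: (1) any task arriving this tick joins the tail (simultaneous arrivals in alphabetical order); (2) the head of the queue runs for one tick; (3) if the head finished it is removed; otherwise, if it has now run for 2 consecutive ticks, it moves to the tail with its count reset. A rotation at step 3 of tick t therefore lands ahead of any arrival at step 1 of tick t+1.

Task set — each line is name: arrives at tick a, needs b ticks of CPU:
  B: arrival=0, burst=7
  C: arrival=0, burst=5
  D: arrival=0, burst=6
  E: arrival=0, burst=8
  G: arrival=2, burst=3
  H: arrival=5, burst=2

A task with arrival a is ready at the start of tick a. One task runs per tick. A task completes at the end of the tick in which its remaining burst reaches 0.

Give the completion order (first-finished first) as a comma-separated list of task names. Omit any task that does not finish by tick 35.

completion order = H, G, C, D, B, E

t=0: queue=[B,C,D,E] q_used=0 → run B
t=1: queue=[B,C,D,E] q_used=1 → run B
t=2: queue=[C,D,E,B,G] q_used=0 → run C
t=3: queue=[C,D,E,B,G] q_used=1 → run C
t=4: queue=[D,E,B,G,C] q_used=0 → run D
t=5: queue=[D,E,B,G,C,H] q_used=1 → run D
t=6: queue=[E,B,G,C,H,D] q_used=0 → run E
t=7: queue=[E,B,G,C,H,D] q_used=1 → run E
t=8: queue=[B,G,C,H,D,E] q_used=0 → run B
t=9: queue=[B,G,C,H,D,E] q_used=1 → run B
t=10: queue=[G,C,H,D,E,B] q_used=0 → run G
t=11: queue=[G,C,H,D,E,B] q_used=1 → run G
t=12: queue=[C,H,D,E,B,G] q_used=0 → run C
t=13: queue=[C,H,D,E,B,G] q_used=1 → run C
t=14: queue=[H,D,E,B,G,C] q_used=0 → run H
t=15: queue=[H,D,E,B,G,C] q_used=1 → run H
t=16: queue=[D,E,B,G,C] q_used=0 → run D
t=17: queue=[D,E,B,G,C] q_used=1 → run D
t=18: queue=[E,B,G,C,D] q_used=0 → run E
t=19: queue=[E,B,G,C,D] q_used=1 → run E
t=20: queue=[B,G,C,D,E] q_used=0 → run B
t=21: queue=[B,G,C,D,E] q_used=1 → run B
t=22: queue=[G,C,D,E,B] q_used=0 → run G
t=23: queue=[C,D,E,B] q_used=0 → run C
t=24: queue=[D,E,B] q_used=0 → run D
t=25: queue=[D,E,B] q_used=1 → run D
t=26: queue=[E,B] q_used=0 → run E
t=27: queue=[E,B] q_used=1 → run E
t=28: queue=[B,E] q_used=0 → run B
t=29: queue=[E] q_used=0 → run E
t=30: queue=[E] q_used=1 → run E
t=31: (idle)
t=32: (idle)
t=33: (idle)
t=34: (idle)
t=35: (idle)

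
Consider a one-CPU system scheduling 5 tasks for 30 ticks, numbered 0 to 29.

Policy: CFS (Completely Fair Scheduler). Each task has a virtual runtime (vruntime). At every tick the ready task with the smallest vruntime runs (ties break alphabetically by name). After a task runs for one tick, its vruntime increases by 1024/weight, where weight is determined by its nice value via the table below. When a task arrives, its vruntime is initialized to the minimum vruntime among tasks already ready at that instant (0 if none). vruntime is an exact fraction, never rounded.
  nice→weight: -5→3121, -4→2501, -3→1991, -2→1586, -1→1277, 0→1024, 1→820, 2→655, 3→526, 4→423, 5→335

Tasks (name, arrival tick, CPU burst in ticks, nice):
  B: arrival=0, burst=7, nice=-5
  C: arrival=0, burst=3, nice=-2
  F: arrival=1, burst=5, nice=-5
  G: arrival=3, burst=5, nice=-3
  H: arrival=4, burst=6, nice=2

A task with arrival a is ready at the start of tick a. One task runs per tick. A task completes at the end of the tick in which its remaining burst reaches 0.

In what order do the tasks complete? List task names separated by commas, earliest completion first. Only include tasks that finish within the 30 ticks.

t=0: vr[B=0 C=0] → run B
t=1: vr[B=1024/3121 C=0 F=0] → run C
t=2: vr[B=1024/3121 C=512/793 F=0] → run F
t=3: vr[B=1024/3121 C=512/793 F=1024/3121 G=1024/3121] → run B
t=4: vr[B=2048/3121 C=512/793 F=1024/3121 G=1024/3121 H=1024/3121] → run F
t=5: vr[B=2048/3121 C=512/793 F=2048/3121 G=1024/3121 H=1024/3121] → run G
t=6: vr[B=2048/3121 C=512/793 F=2048/3121 G=5234688/6213911 H=1024/3121] → run H
t=7: vr[B=2048/3121 C=512/793 F=2048/3121 G=5234688/6213911 H=3866624/2044255] → run C
t=8: vr[B=2048/3121 C=1024/793 F=2048/3121 G=5234688/6213911 H=3866624/2044255] → run B
t=9: vr[B=3072/3121 C=1024/793 F=2048/3121 G=5234688/6213911 H=3866624/2044255] → run F
t=10: vr[B=3072/3121 C=1024/793 F=3072/3121 G=5234688/6213911 H=3866624/2044255] → run G
t=11: vr[B=3072/3121 C=1024/793 F=3072/3121 G=8430592/6213911 H=3866624/2044255] → run B
t=12: vr[B=4096/3121 C=1024/793 F=3072/3121 G=8430592/6213911 H=3866624/2044255] → run F
t=13: vr[B=4096/3121 C=1024/793 F=4096/3121 G=8430592/6213911 H=3866624/2044255] → run C
t=14: vr[B=4096/3121 F=4096/3121 G=8430592/6213911 H=3866624/2044255] → run B
t=15: vr[B=5120/3121 F=4096/3121 G=8430592/6213911 H=3866624/2044255] → run F
t=16: vr[B=5120/3121 G=8430592/6213911 H=3866624/2044255] → run G
t=17: vr[B=5120/3121 G=11626496/6213911 H=3866624/2044255] → run B
t=18: vr[B=6144/3121 G=11626496/6213911 H=3866624/2044255] → run G
t=19: vr[B=6144/3121 G=14822400/6213911 H=3866624/2044255] → run H
t=20: vr[B=6144/3121 G=14822400/6213911 H=7062528/2044255] → run B
t=21: vr[G=14822400/6213911 H=7062528/2044255] → run G
t=22: vr[H=7062528/2044255] → run H
t=23: vr[H=10258432/2044255] → run H
t=24: vr[H=13454336/2044255] → run H
t=25: vr[H=3330048/408851] → run H
t=26: (idle)
t=27: (idle)
t=28: (idle)
t=29: (idle)

completion order = C, F, B, G, H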